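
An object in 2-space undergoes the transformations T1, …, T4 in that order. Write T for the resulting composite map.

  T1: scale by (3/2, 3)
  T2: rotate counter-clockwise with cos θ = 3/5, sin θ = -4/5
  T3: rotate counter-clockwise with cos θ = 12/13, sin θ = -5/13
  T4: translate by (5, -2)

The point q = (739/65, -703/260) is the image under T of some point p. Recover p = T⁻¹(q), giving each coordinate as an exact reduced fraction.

T1 = [3/2 0 0; 0 3 0; 0 0 1]
T2·T1 = [9/10 12/5 0; -6/5 9/5 0; 0 0 1]
T3·…·T1 = [24/65 189/65 0; -189/130 48/65 0; 0 0 1]
T4·…·T1 = [24/65 189/65 5; -189/130 48/65 -2; 0 0 1]
det M = 9/2; M⁻¹ = [32/195 -42/65 -412/195; 21/65 16/195 -283/195; 0 0 1]
M⁻¹ · (739/65, -703/260)ᵀ = (3/2, 2)ᵀ

p = (3/2, 2)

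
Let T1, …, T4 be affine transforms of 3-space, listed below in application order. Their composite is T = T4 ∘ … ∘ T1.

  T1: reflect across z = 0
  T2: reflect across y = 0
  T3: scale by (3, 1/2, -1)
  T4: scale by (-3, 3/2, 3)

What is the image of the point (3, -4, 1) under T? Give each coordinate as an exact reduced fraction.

T1 reflect across z = 0: (3, -4, 1) → (3, -4, -1)
T2 reflect across y = 0: (3, -4, -1) → (3, 4, -1)
T3 scale by (3, 1/2, -1): (3, 4, -1) → (9, 2, 1)
T4 scale by (-3, 3/2, 3): (9, 2, 1) → (-27, 3, 3)

T(p) = (-27, 3, 3)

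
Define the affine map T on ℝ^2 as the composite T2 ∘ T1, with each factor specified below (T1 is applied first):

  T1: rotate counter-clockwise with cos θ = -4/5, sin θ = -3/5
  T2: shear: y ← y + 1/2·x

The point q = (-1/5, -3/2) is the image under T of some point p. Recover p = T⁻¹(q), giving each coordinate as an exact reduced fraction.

T1 = [-4/5 3/5 0; -3/5 -4/5 0; 0 0 1]
T2·T1 = [-4/5 3/5 0; -1 -1/2 0; 0 0 1]
det M = 1; M⁻¹ = [-1/2 -3/5 0; 1 -4/5 0; 0 0 1]
M⁻¹ · (-1/5, -3/2)ᵀ = (1, 1)ᵀ

p = (1, 1)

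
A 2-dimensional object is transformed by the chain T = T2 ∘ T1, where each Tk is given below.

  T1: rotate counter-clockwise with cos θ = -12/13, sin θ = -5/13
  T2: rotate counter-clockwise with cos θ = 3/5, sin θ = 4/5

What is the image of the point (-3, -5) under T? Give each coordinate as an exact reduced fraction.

T1 rotate counter-clockwise with cos θ = -12/13, sin θ = -5/13: (-3, -5) → (11/13, 75/13)
T2 rotate counter-clockwise with cos θ = 3/5, sin θ = 4/5: (11/13, 75/13) → (-267/65, 269/65)

T(p) = (-267/65, 269/65)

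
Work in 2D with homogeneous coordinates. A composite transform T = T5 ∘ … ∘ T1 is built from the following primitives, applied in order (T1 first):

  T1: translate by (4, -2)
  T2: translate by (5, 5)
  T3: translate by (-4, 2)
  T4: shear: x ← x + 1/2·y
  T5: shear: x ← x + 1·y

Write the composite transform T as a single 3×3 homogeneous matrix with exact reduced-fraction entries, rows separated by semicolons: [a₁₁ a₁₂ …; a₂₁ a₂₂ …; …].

T = [1 3/2 25/2; 0 1 5; 0 0 1]

T1 = [1 0 4; 0 1 -2; 0 0 1]
T2·T1 = [1 0 9; 0 1 3; 0 0 1]
T3·…·T1 = [1 0 5; 0 1 5; 0 0 1]
T4·…·T1 = [1 1/2 15/2; 0 1 5; 0 0 1]
T5·…·T1 = [1 3/2 25/2; 0 1 5; 0 0 1]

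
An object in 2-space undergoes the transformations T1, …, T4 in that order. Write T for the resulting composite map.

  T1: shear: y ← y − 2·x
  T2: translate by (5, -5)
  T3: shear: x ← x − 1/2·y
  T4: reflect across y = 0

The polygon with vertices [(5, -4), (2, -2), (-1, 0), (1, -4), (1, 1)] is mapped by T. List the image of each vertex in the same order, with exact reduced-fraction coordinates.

T1 shear: y ← y − 2·x: (5, -4) → (5, -14); (2, -2) → (2, -6); (-1, 0) → (-1, 2); (1, -4) → (1, -6); (1, 1) → (1, -1)
T2 translate by (5, -5): (5, -14) → (10, -19); (2, -6) → (7, -11); (-1, 2) → (4, -3); (1, -6) → (6, -11); (1, -1) → (6, -6)
T3 shear: x ← x − 1/2·y: (10, -19) → (39/2, -19); (7, -11) → (25/2, -11); (4, -3) → (11/2, -3); (6, -11) → (23/2, -11); (6, -6) → (9, -6)
T4 reflect across y = 0: (39/2, -19) → (39/2, 19); (25/2, -11) → (25/2, 11); (11/2, -3) → (11/2, 3); (23/2, -11) → (23/2, 11); (9, -6) → (9, 6)

image vertices: (39/2, 19), (25/2, 11), (11/2, 3), (23/2, 11), (9, 6)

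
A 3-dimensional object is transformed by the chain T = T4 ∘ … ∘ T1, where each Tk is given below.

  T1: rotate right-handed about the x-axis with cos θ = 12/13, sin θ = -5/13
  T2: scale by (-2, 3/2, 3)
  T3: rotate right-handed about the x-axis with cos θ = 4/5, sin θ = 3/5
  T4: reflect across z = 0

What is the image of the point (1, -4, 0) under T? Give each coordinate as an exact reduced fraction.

T1 rotate right-handed about the x-axis with cos θ = 12/13, sin θ = -5/13: (1, -4, 0) → (1, -48/13, 20/13)
T2 scale by (-2, 3/2, 3): (1, -48/13, 20/13) → (-2, -72/13, 60/13)
T3 rotate right-handed about the x-axis with cos θ = 4/5, sin θ = 3/5: (-2, -72/13, 60/13) → (-2, -36/5, 24/65)
T4 reflect across z = 0: (-2, -36/5, 24/65) → (-2, -36/5, -24/65)

T(p) = (-2, -36/5, -24/65)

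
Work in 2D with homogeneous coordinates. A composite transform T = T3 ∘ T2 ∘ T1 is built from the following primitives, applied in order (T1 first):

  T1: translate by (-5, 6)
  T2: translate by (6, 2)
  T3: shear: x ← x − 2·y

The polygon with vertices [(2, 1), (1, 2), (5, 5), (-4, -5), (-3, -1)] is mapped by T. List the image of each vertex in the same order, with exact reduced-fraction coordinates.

T1 translate by (-5, 6): (2, 1) → (-3, 7); (1, 2) → (-4, 8); (5, 5) → (0, 11); (-4, -5) → (-9, 1); (-3, -1) → (-8, 5)
T2 translate by (6, 2): (-3, 7) → (3, 9); (-4, 8) → (2, 10); (0, 11) → (6, 13); (-9, 1) → (-3, 3); (-8, 5) → (-2, 7)
T3 shear: x ← x − 2·y: (3, 9) → (-15, 9); (2, 10) → (-18, 10); (6, 13) → (-20, 13); (-3, 3) → (-9, 3); (-2, 7) → (-16, 7)

image vertices: (-15, 9), (-18, 10), (-20, 13), (-9, 3), (-16, 7)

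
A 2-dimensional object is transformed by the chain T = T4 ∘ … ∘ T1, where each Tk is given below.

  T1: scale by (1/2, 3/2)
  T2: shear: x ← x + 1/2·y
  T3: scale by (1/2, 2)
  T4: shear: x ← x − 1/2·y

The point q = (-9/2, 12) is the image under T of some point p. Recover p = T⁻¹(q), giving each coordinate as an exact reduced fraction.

T1 = [1/2 0 0; 0 3/2 0; 0 0 1]
T2·T1 = [1/2 3/4 0; 0 3/2 0; 0 0 1]
T3·…·T1 = [1/4 3/8 0; 0 3 0; 0 0 1]
T4·…·T1 = [1/4 -9/8 0; 0 3 0; 0 0 1]
det M = 3/4; M⁻¹ = [4 3/2 0; 0 1/3 0; 0 0 1]
M⁻¹ · (-9/2, 12)ᵀ = (0, 4)ᵀ

p = (0, 4)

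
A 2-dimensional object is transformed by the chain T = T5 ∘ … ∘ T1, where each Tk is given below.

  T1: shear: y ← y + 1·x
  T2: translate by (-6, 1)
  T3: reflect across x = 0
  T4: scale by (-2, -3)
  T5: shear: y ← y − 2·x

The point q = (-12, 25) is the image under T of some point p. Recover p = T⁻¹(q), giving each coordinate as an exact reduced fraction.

p = (0, -4/3)

T1 = [1 0 0; 1 1 0; 0 0 1]
T2·T1 = [1 0 -6; 1 1 1; 0 0 1]
T3·…·T1 = [-1 0 6; 1 1 1; 0 0 1]
T4·…·T1 = [2 0 -12; -3 -3 -3; 0 0 1]
T5·…·T1 = [2 0 -12; -7 -3 21; 0 0 1]
det M = -6; M⁻¹ = [1/2 0 6; -7/6 -1/3 -7; 0 0 1]
M⁻¹ · (-12, 25)ᵀ = (0, -4/3)ᵀ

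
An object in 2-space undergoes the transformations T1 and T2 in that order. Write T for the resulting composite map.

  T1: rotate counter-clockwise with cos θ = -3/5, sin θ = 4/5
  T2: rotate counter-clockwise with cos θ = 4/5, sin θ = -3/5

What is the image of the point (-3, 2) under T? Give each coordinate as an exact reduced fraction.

T(p) = (-2, -3)

T1 rotate counter-clockwise with cos θ = -3/5, sin θ = 4/5: (-3, 2) → (1/5, -18/5)
T2 rotate counter-clockwise with cos θ = 4/5, sin θ = -3/5: (1/5, -18/5) → (-2, -3)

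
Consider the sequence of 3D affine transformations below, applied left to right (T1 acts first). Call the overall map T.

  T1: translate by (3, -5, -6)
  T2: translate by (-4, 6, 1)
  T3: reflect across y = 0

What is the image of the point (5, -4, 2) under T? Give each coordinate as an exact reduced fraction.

T(p) = (4, 3, -3)

T1 translate by (3, -5, -6): (5, -4, 2) → (8, -9, -4)
T2 translate by (-4, 6, 1): (8, -9, -4) → (4, -3, -3)
T3 reflect across y = 0: (4, -3, -3) → (4, 3, -3)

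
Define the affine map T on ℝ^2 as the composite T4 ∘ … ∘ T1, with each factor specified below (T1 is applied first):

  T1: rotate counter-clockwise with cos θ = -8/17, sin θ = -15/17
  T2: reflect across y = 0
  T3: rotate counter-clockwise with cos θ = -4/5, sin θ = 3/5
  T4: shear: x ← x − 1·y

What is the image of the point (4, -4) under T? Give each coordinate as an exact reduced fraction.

T(p) = (672/85, -388/85)

T1 rotate counter-clockwise with cos θ = -8/17, sin θ = -15/17: (4, -4) → (-92/17, -28/17)
T2 reflect across y = 0: (-92/17, -28/17) → (-92/17, 28/17)
T3 rotate counter-clockwise with cos θ = -4/5, sin θ = 3/5: (-92/17, 28/17) → (284/85, -388/85)
T4 shear: x ← x − 1·y: (284/85, -388/85) → (672/85, -388/85)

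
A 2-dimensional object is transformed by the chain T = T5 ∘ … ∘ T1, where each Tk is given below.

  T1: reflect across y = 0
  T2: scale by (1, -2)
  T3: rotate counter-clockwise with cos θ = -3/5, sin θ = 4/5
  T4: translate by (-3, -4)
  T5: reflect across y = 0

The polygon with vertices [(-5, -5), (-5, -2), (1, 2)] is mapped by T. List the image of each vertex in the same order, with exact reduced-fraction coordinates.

T1 reflect across y = 0: (-5, -5) → (-5, 5); (-5, -2) → (-5, 2); (1, 2) → (1, -2)
T2 scale by (1, -2): (-5, 5) → (-5, -10); (-5, 2) → (-5, -4); (1, -2) → (1, 4)
T3 rotate counter-clockwise with cos θ = -3/5, sin θ = 4/5: (-5, -10) → (11, 2); (-5, -4) → (31/5, -8/5); (1, 4) → (-19/5, -8/5)
T4 translate by (-3, -4): (11, 2) → (8, -2); (31/5, -8/5) → (16/5, -28/5); (-19/5, -8/5) → (-34/5, -28/5)
T5 reflect across y = 0: (8, -2) → (8, 2); (16/5, -28/5) → (16/5, 28/5); (-34/5, -28/5) → (-34/5, 28/5)

image vertices: (8, 2), (16/5, 28/5), (-34/5, 28/5)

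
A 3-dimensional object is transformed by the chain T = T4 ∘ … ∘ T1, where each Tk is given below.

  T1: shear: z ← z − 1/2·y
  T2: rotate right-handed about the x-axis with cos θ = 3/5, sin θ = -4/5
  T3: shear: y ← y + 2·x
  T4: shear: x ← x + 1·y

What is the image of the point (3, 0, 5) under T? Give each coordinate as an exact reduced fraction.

T1 shear: z ← z − 1/2·y: (3, 0, 5) → (3, 0, 5)
T2 rotate right-handed about the x-axis with cos θ = 3/5, sin θ = -4/5: (3, 0, 5) → (3, 4, 3)
T3 shear: y ← y + 2·x: (3, 4, 3) → (3, 10, 3)
T4 shear: x ← x + 1·y: (3, 10, 3) → (13, 10, 3)

T(p) = (13, 10, 3)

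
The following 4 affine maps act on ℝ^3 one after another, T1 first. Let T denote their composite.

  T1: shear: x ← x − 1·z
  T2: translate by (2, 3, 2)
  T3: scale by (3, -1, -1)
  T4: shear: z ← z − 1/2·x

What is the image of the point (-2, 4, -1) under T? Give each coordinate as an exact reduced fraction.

T(p) = (3, -7, -5/2)

T1 shear: x ← x − 1·z: (-2, 4, -1) → (-1, 4, -1)
T2 translate by (2, 3, 2): (-1, 4, -1) → (1, 7, 1)
T3 scale by (3, -1, -1): (1, 7, 1) → (3, -7, -1)
T4 shear: z ← z − 1/2·x: (3, -7, -1) → (3, -7, -5/2)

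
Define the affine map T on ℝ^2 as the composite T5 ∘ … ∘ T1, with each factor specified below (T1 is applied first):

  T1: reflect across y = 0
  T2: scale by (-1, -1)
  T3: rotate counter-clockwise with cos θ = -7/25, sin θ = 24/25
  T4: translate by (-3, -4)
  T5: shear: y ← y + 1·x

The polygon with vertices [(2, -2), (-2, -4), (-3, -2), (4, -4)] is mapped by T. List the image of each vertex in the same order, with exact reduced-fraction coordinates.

T1 reflect across y = 0: (2, -2) → (2, 2); (-2, -4) → (-2, 4); (-3, -2) → (-3, 2); (4, -4) → (4, 4)
T2 scale by (-1, -1): (2, 2) → (-2, -2); (-2, 4) → (2, -4); (-3, 2) → (3, -2); (4, 4) → (-4, -4)
T3 rotate counter-clockwise with cos θ = -7/25, sin θ = 24/25: (-2, -2) → (62/25, -34/25); (2, -4) → (82/25, 76/25); (3, -2) → (27/25, 86/25); (-4, -4) → (124/25, -68/25)
T4 translate by (-3, -4): (62/25, -34/25) → (-13/25, -134/25); (82/25, 76/25) → (7/25, -24/25); (27/25, 86/25) → (-48/25, -14/25); (124/25, -68/25) → (49/25, -168/25)
T5 shear: y ← y + 1·x: (-13/25, -134/25) → (-13/25, -147/25); (7/25, -24/25) → (7/25, -17/25); (-48/25, -14/25) → (-48/25, -62/25); (49/25, -168/25) → (49/25, -119/25)

image vertices: (-13/25, -147/25), (7/25, -17/25), (-48/25, -62/25), (49/25, -119/25)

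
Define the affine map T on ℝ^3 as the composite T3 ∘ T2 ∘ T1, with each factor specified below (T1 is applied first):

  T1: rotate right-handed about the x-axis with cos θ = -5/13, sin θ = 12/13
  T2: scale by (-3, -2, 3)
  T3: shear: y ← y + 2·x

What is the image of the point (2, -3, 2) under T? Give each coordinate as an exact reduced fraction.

T1 rotate right-handed about the x-axis with cos θ = -5/13, sin θ = 12/13: (2, -3, 2) → (2, -9/13, -46/13)
T2 scale by (-3, -2, 3): (2, -9/13, -46/13) → (-6, 18/13, -138/13)
T3 shear: y ← y + 2·x: (-6, 18/13, -138/13) → (-6, -138/13, -138/13)

T(p) = (-6, -138/13, -138/13)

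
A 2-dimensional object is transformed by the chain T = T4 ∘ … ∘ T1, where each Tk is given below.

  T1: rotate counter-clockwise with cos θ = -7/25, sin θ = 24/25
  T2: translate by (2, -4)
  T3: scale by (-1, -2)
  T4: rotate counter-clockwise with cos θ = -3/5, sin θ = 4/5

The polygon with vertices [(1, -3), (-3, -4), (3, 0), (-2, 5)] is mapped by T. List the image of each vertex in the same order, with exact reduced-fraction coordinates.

image vertices: (-19/25, -158/25), (-651/125, -1532/125), (-137/125, -284/125), (-1632/125, -874/125)

T1 rotate counter-clockwise with cos θ = -7/25, sin θ = 24/25: (1, -3) → (13/5, 9/5); (-3, -4) → (117/25, -44/25); (3, 0) → (-21/25, 72/25); (-2, 5) → (-106/25, -83/25)
T2 translate by (2, -4): (13/5, 9/5) → (23/5, -11/5); (117/25, -44/25) → (167/25, -144/25); (-21/25, 72/25) → (29/25, -28/25); (-106/25, -83/25) → (-56/25, -183/25)
T3 scale by (-1, -2): (23/5, -11/5) → (-23/5, 22/5); (167/25, -144/25) → (-167/25, 288/25); (29/25, -28/25) → (-29/25, 56/25); (-56/25, -183/25) → (56/25, 366/25)
T4 rotate counter-clockwise with cos θ = -3/5, sin θ = 4/5: (-23/5, 22/5) → (-19/25, -158/25); (-167/25, 288/25) → (-651/125, -1532/125); (-29/25, 56/25) → (-137/125, -284/125); (56/25, 366/25) → (-1632/125, -874/125)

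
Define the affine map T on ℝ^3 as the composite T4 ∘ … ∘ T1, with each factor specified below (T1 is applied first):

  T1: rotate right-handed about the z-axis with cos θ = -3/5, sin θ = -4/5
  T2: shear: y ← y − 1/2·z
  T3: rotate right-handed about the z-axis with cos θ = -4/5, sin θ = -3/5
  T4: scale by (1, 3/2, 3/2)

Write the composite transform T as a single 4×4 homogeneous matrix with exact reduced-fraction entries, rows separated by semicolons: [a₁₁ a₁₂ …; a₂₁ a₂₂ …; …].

T1 = [-3/5 4/5 0 0; -4/5 -3/5 0 0; 0 0 1 0; 0 0 0 1]
T2·T1 = [-3/5 4/5 0 0; -4/5 -3/5 -1/2 0; 0 0 1 0; 0 0 0 1]
T3·…·T1 = [0 -1 -3/10 0; 1 0 2/5 0; 0 0 1 0; 0 0 0 1]
T4·…·T1 = [0 -1 -3/10 0; 3/2 0 3/5 0; 0 0 3/2 0; 0 0 0 1]

T = [0 -1 -3/10 0; 3/2 0 3/5 0; 0 0 3/2 0; 0 0 0 1]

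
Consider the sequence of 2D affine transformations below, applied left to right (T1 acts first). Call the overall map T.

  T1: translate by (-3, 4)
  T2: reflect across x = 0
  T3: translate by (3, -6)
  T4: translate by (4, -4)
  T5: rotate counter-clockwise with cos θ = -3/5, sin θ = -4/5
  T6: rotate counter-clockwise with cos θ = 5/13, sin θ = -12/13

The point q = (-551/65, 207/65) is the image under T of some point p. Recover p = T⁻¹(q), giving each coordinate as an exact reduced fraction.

p = (1, 5)

T1 = [1 0 -3; 0 1 4; 0 0 1]
T2·T1 = [-1 0 3; 0 1 4; 0 0 1]
T3·…·T1 = [-1 0 6; 0 1 -2; 0 0 1]
T4·…·T1 = [-1 0 10; 0 1 -6; 0 0 1]
T5·…·T1 = [3/5 4/5 -54/5; 4/5 -3/5 -22/5; 0 0 1]
T6·…·T1 = [63/65 -16/65 -534/65; -16/65 -63/65 538/65; 0 0 1]
det M = -1; M⁻¹ = [63/65 -16/65 10; -16/65 -63/65 6; 0 0 1]
M⁻¹ · (-551/65, 207/65)ᵀ = (1, 5)ᵀ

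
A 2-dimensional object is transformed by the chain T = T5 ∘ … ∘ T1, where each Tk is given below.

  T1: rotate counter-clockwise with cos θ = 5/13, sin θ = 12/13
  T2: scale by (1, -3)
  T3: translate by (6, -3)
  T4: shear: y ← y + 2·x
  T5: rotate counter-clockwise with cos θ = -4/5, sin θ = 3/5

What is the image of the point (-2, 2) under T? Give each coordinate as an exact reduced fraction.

T(p) = (-449/65, -232/65)

T1 rotate counter-clockwise with cos θ = 5/13, sin θ = 12/13: (-2, 2) → (-34/13, -14/13)
T2 scale by (1, -3): (-34/13, -14/13) → (-34/13, 42/13)
T3 translate by (6, -3): (-34/13, 42/13) → (44/13, 3/13)
T4 shear: y ← y + 2·x: (44/13, 3/13) → (44/13, 7)
T5 rotate counter-clockwise with cos θ = -4/5, sin θ = 3/5: (44/13, 7) → (-449/65, -232/65)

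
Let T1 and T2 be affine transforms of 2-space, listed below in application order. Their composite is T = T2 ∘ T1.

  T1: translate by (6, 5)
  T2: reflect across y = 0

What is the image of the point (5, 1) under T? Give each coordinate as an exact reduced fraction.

T(p) = (11, -6)

T1 translate by (6, 5): (5, 1) → (11, 6)
T2 reflect across y = 0: (11, 6) → (11, -6)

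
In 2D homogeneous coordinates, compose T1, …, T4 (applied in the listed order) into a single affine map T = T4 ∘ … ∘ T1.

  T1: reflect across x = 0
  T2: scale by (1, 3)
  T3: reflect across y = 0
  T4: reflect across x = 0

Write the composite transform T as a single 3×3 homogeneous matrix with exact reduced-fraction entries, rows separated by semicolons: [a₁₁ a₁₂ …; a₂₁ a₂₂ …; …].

T = [1 0 0; 0 -3 0; 0 0 1]

T1 = [-1 0 0; 0 1 0; 0 0 1]
T2·T1 = [-1 0 0; 0 3 0; 0 0 1]
T3·…·T1 = [-1 0 0; 0 -3 0; 0 0 1]
T4·…·T1 = [1 0 0; 0 -3 0; 0 0 1]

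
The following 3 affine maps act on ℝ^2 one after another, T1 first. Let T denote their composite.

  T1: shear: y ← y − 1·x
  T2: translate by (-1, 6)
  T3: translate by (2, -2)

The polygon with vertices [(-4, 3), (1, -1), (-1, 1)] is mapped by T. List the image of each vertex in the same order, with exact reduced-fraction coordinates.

T1 shear: y ← y − 1·x: (-4, 3) → (-4, 7); (1, -1) → (1, -2); (-1, 1) → (-1, 2)
T2 translate by (-1, 6): (-4, 7) → (-5, 13); (1, -2) → (0, 4); (-1, 2) → (-2, 8)
T3 translate by (2, -2): (-5, 13) → (-3, 11); (0, 4) → (2, 2); (-2, 8) → (0, 6)

image vertices: (-3, 11), (2, 2), (0, 6)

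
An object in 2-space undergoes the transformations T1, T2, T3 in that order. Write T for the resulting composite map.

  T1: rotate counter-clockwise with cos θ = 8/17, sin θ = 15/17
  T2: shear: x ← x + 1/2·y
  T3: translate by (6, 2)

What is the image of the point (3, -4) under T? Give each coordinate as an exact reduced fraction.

T(p) = (385/34, 47/17)

T1 rotate counter-clockwise with cos θ = 8/17, sin θ = 15/17: (3, -4) → (84/17, 13/17)
T2 shear: x ← x + 1/2·y: (84/17, 13/17) → (181/34, 13/17)
T3 translate by (6, 2): (181/34, 13/17) → (385/34, 47/17)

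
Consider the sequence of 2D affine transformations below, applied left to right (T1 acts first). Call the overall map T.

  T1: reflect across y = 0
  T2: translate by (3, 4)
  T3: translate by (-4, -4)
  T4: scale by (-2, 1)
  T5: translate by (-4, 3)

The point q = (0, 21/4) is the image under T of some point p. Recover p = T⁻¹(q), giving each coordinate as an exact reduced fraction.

p = (-1, -9/4)

T1 = [1 0 0; 0 -1 0; 0 0 1]
T2·T1 = [1 0 3; 0 -1 4; 0 0 1]
T3·…·T1 = [1 0 -1; 0 -1 0; 0 0 1]
T4·…·T1 = [-2 0 2; 0 -1 0; 0 0 1]
T5·…·T1 = [-2 0 -2; 0 -1 3; 0 0 1]
det M = 2; M⁻¹ = [-1/2 0 -1; 0 -1 3; 0 0 1]
M⁻¹ · (0, 21/4)ᵀ = (-1, -9/4)ᵀ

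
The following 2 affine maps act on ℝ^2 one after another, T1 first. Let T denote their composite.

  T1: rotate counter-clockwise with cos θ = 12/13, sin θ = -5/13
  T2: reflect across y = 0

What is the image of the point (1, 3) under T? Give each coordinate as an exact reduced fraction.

T(p) = (27/13, -31/13)

T1 rotate counter-clockwise with cos θ = 12/13, sin θ = -5/13: (1, 3) → (27/13, 31/13)
T2 reflect across y = 0: (27/13, 31/13) → (27/13, -31/13)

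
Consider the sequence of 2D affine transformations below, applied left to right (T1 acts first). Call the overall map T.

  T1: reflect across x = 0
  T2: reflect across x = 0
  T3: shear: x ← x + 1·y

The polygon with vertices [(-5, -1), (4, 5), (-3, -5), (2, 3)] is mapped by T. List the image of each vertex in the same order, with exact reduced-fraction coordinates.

T1 reflect across x = 0: (-5, -1) → (5, -1); (4, 5) → (-4, 5); (-3, -5) → (3, -5); (2, 3) → (-2, 3)
T2 reflect across x = 0: (5, -1) → (-5, -1); (-4, 5) → (4, 5); (3, -5) → (-3, -5); (-2, 3) → (2, 3)
T3 shear: x ← x + 1·y: (-5, -1) → (-6, -1); (4, 5) → (9, 5); (-3, -5) → (-8, -5); (2, 3) → (5, 3)

image vertices: (-6, -1), (9, 5), (-8, -5), (5, 3)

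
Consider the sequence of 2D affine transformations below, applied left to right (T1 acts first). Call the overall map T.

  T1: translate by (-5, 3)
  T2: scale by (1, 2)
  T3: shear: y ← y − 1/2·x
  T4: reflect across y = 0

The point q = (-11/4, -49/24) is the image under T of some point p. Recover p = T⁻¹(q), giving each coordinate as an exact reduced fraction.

p = (9/4, -8/3)

T1 = [1 0 -5; 0 1 3; 0 0 1]
T2·T1 = [1 0 -5; 0 2 6; 0 0 1]
T3·…·T1 = [1 0 -5; -1/2 2 17/2; 0 0 1]
T4·…·T1 = [1 0 -5; 1/2 -2 -17/2; 0 0 1]
det M = -2; M⁻¹ = [1 0 5; 1/4 -1/2 -3; 0 0 1]
M⁻¹ · (-11/4, -49/24)ᵀ = (9/4, -8/3)ᵀ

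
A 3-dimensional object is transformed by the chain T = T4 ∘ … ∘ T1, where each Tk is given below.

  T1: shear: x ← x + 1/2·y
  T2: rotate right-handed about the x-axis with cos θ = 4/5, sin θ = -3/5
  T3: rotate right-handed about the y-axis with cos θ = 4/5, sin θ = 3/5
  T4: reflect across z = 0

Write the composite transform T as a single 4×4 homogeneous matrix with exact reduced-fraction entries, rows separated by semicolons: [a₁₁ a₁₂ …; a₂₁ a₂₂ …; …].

T1 = [1 1/2 0 0; 0 1 0 0; 0 0 1 0; 0 0 0 1]
T2·T1 = [1 1/2 0 0; 0 4/5 3/5 0; 0 -3/5 4/5 0; 0 0 0 1]
T3·…·T1 = [4/5 1/25 12/25 0; 0 4/5 3/5 0; -3/5 -39/50 16/25 0; 0 0 0 1]
T4·…·T1 = [4/5 1/25 12/25 0; 0 4/5 3/5 0; 3/5 39/50 -16/25 0; 0 0 0 1]

T = [4/5 1/25 12/25 0; 0 4/5 3/5 0; 3/5 39/50 -16/25 0; 0 0 0 1]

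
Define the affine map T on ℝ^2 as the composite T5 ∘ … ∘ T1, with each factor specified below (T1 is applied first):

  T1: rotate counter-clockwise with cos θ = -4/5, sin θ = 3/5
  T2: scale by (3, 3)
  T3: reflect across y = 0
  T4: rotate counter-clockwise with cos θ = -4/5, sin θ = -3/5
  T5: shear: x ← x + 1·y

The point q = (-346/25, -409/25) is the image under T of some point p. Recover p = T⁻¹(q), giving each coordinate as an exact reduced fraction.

T1 = [-4/5 -3/5 0; 3/5 -4/5 0; 0 0 1]
T2·T1 = [-12/5 -9/5 0; 9/5 -12/5 0; 0 0 1]
T3·…·T1 = [-12/5 -9/5 0; -9/5 12/5 0; 0 0 1]
T4·…·T1 = [21/25 72/25 0; 72/25 -21/25 0; 0 0 1]
T5·…·T1 = [93/25 51/25 0; 72/25 -21/25 0; 0 0 1]
det M = -9; M⁻¹ = [7/75 17/75 0; 8/25 -31/75 0; 0 0 1]
M⁻¹ · (-346/25, -409/25)ᵀ = (-5, 7/3)ᵀ

p = (-5, 7/3)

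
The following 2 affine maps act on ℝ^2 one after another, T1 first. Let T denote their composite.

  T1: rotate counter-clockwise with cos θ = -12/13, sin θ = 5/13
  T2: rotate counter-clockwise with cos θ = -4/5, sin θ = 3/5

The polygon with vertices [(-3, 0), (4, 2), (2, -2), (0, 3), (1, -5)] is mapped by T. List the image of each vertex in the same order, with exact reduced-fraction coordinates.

image vertices: (-99/65, 168/65), (244/65, -158/65), (-46/65, -178/65), (168/65, 99/65), (-19/5, -17/5)

T1 rotate counter-clockwise with cos θ = -12/13, sin θ = 5/13: (-3, 0) → (36/13, -15/13); (4, 2) → (-58/13, -4/13); (2, -2) → (-14/13, 34/13); (0, 3) → (-15/13, -36/13); (1, -5) → (1, 5)
T2 rotate counter-clockwise with cos θ = -4/5, sin θ = 3/5: (36/13, -15/13) → (-99/65, 168/65); (-58/13, -4/13) → (244/65, -158/65); (-14/13, 34/13) → (-46/65, -178/65); (-15/13, -36/13) → (168/65, 99/65); (1, 5) → (-19/5, -17/5)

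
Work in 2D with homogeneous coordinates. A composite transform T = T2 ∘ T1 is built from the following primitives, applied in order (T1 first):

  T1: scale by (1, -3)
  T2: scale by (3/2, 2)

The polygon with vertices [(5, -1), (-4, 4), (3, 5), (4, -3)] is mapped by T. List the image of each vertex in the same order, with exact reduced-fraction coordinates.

image vertices: (15/2, 6), (-6, -24), (9/2, -30), (6, 18)

T1 scale by (1, -3): (5, -1) → (5, 3); (-4, 4) → (-4, -12); (3, 5) → (3, -15); (4, -3) → (4, 9)
T2 scale by (3/2, 2): (5, 3) → (15/2, 6); (-4, -12) → (-6, -24); (3, -15) → (9/2, -30); (4, 9) → (6, 18)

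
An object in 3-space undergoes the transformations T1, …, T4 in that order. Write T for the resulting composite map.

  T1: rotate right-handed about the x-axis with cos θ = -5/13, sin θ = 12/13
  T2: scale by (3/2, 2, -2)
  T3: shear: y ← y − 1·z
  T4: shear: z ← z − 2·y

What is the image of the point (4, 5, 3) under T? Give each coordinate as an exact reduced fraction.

T(p) = (6, -32/13, -2)

T1 rotate right-handed about the x-axis with cos θ = -5/13, sin θ = 12/13: (4, 5, 3) → (4, -61/13, 45/13)
T2 scale by (3/2, 2, -2): (4, -61/13, 45/13) → (6, -122/13, -90/13)
T3 shear: y ← y − 1·z: (6, -122/13, -90/13) → (6, -32/13, -90/13)
T4 shear: z ← z − 2·y: (6, -32/13, -90/13) → (6, -32/13, -2)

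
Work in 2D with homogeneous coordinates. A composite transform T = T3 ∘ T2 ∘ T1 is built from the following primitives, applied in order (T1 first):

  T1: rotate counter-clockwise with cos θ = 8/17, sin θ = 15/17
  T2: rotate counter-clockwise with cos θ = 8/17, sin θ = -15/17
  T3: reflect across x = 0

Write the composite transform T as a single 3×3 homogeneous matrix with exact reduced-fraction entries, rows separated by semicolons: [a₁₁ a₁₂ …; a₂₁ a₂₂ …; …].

T1 = [8/17 -15/17 0; 15/17 8/17 0; 0 0 1]
T2·T1 = [1 0 0; 0 1 0; 0 0 1]
T3·…·T1 = [-1 0 0; 0 1 0; 0 0 1]

T = [-1 0 0; 0 1 0; 0 0 1]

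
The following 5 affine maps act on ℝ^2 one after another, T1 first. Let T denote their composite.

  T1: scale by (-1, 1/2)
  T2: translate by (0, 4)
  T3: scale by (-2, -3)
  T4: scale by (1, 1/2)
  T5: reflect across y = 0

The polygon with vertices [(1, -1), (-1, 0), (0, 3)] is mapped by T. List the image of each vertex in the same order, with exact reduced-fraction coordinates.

image vertices: (2, 21/4), (-2, 6), (0, 33/4)

T1 scale by (-1, 1/2): (1, -1) → (-1, -1/2); (-1, 0) → (1, 0); (0, 3) → (0, 3/2)
T2 translate by (0, 4): (-1, -1/2) → (-1, 7/2); (1, 0) → (1, 4); (0, 3/2) → (0, 11/2)
T3 scale by (-2, -3): (-1, 7/2) → (2, -21/2); (1, 4) → (-2, -12); (0, 11/2) → (0, -33/2)
T4 scale by (1, 1/2): (2, -21/2) → (2, -21/4); (-2, -12) → (-2, -6); (0, -33/2) → (0, -33/4)
T5 reflect across y = 0: (2, -21/4) → (2, 21/4); (-2, -6) → (-2, 6); (0, -33/4) → (0, 33/4)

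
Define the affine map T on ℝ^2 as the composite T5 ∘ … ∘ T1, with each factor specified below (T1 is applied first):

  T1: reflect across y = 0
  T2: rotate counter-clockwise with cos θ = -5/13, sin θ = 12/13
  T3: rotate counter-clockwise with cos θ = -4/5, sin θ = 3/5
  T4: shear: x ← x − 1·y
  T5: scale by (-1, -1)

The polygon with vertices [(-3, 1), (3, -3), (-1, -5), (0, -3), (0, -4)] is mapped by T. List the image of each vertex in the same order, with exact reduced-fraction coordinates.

T1 reflect across y = 0: (-3, 1) → (-3, -1); (3, -3) → (3, 3); (-1, -5) → (-1, 5); (0, -3) → (0, 3); (0, -4) → (0, 4)
T2 rotate counter-clockwise with cos θ = -5/13, sin θ = 12/13: (-3, -1) → (27/13, -31/13); (3, 3) → (-51/13, 21/13); (-1, 5) → (-55/13, -37/13); (0, 3) → (-36/13, -15/13); (0, 4) → (-48/13, -20/13)
T3 rotate counter-clockwise with cos θ = -4/5, sin θ = 3/5: (27/13, -31/13) → (-3/13, 41/13); (-51/13, 21/13) → (141/65, -237/65); (-55/13, -37/13) → (331/65, -17/65); (-36/13, -15/13) → (189/65, -48/65); (-48/13, -20/13) → (252/65, -64/65)
T4 shear: x ← x − 1·y: (-3/13, 41/13) → (-44/13, 41/13); (141/65, -237/65) → (378/65, -237/65); (331/65, -17/65) → (348/65, -17/65); (189/65, -48/65) → (237/65, -48/65); (252/65, -64/65) → (316/65, -64/65)
T5 scale by (-1, -1): (-44/13, 41/13) → (44/13, -41/13); (378/65, -237/65) → (-378/65, 237/65); (348/65, -17/65) → (-348/65, 17/65); (237/65, -48/65) → (-237/65, 48/65); (316/65, -64/65) → (-316/65, 64/65)

image vertices: (44/13, -41/13), (-378/65, 237/65), (-348/65, 17/65), (-237/65, 48/65), (-316/65, 64/65)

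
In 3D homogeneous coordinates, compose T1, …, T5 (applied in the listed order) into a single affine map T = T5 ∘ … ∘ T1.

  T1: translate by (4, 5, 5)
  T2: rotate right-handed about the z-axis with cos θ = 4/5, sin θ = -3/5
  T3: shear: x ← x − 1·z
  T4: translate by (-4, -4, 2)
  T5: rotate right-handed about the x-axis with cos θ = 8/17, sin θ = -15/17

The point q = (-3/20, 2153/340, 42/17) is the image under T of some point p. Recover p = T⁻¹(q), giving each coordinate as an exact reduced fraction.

p = (0, 4, -1/4)

T1 = [1 0 0 4; 0 1 0 5; 0 0 1 5; 0 0 0 1]
T2·T1 = [4/5 3/5 0 31/5; -3/5 4/5 0 8/5; 0 0 1 5; 0 0 0 1]
T3·…·T1 = [4/5 3/5 -1 6/5; -3/5 4/5 0 8/5; 0 0 1 5; 0 0 0 1]
T4·…·T1 = [4/5 3/5 -1 -14/5; -3/5 4/5 0 -12/5; 0 0 1 7; 0 0 0 1]
T5·…·T1 = [4/5 3/5 -1 -14/5; -24/85 32/85 15/17 429/85; 9/17 -12/17 8/17 92/17; 0 0 0 1]
det M = 1; M⁻¹ = [4/5 36/85 77/85 -24/5; 3/5 77/85 -36/85 -3/5; 0 15/17 8/17 -7; 0 0 0 1]
M⁻¹ · (-3/20, 2153/340, 42/17)ᵀ = (0, 4, -1/4)ᵀ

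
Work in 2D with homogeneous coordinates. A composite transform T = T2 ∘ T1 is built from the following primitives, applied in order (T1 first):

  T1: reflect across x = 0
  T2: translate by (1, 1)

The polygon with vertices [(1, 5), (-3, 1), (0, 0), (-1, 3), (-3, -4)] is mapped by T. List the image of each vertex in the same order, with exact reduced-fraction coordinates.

image vertices: (0, 6), (4, 2), (1, 1), (2, 4), (4, -3)

T1 reflect across x = 0: (1, 5) → (-1, 5); (-3, 1) → (3, 1); (0, 0) → (0, 0); (-1, 3) → (1, 3); (-3, -4) → (3, -4)
T2 translate by (1, 1): (-1, 5) → (0, 6); (3, 1) → (4, 2); (0, 0) → (1, 1); (1, 3) → (2, 4); (3, -4) → (4, -3)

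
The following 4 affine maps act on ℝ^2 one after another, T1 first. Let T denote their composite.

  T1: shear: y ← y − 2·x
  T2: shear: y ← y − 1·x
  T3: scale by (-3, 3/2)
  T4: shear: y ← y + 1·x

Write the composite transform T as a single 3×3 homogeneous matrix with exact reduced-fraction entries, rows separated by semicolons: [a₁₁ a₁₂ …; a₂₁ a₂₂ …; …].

T1 = [1 0 0; -2 1 0; 0 0 1]
T2·T1 = [1 0 0; -3 1 0; 0 0 1]
T3·…·T1 = [-3 0 0; -9/2 3/2 0; 0 0 1]
T4·…·T1 = [-3 0 0; -15/2 3/2 0; 0 0 1]

T = [-3 0 0; -15/2 3/2 0; 0 0 1]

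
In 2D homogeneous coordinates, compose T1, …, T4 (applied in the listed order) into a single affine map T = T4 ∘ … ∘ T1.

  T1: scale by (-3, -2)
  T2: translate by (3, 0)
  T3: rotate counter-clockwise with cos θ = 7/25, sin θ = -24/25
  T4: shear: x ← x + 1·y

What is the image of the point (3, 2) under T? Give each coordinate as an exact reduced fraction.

T(p) = (-22/25, 116/25)

T1 scale by (-3, -2): (3, 2) → (-9, -4)
T2 translate by (3, 0): (-9, -4) → (-6, -4)
T3 rotate counter-clockwise with cos θ = 7/25, sin θ = -24/25: (-6, -4) → (-138/25, 116/25)
T4 shear: x ← x + 1·y: (-138/25, 116/25) → (-22/25, 116/25)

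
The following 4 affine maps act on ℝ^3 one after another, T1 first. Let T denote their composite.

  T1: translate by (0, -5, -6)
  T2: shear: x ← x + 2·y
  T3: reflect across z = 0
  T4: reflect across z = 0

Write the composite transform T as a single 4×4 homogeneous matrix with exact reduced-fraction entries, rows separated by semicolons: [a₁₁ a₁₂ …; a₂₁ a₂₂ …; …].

T1 = [1 0 0 0; 0 1 0 -5; 0 0 1 -6; 0 0 0 1]
T2·T1 = [1 2 0 -10; 0 1 0 -5; 0 0 1 -6; 0 0 0 1]
T3·…·T1 = [1 2 0 -10; 0 1 0 -5; 0 0 -1 6; 0 0 0 1]
T4·…·T1 = [1 2 0 -10; 0 1 0 -5; 0 0 1 -6; 0 0 0 1]

T = [1 2 0 -10; 0 1 0 -5; 0 0 1 -6; 0 0 0 1]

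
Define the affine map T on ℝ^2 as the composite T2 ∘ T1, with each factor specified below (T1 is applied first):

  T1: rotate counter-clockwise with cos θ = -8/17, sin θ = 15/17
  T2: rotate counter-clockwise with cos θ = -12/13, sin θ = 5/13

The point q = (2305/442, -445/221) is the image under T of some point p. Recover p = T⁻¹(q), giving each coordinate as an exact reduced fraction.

p = (5/2, 5)

T1 = [-8/17 -15/17 0; 15/17 -8/17 0; 0 0 1]
T2·T1 = [21/221 220/221 0; -220/221 21/221 0; 0 0 1]
det M = 1; M⁻¹ = [21/221 -220/221 0; 220/221 21/221 0; 0 0 1]
M⁻¹ · (2305/442, -445/221)ᵀ = (5/2, 5)ᵀ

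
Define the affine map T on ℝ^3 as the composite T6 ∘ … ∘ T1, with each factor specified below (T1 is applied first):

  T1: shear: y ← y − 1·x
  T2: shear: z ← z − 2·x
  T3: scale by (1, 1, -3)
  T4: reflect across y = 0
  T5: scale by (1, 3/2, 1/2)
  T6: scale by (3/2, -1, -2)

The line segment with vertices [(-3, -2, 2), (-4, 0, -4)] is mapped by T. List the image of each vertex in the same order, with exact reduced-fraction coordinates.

image vertices: (-9/2, 3/2, 24), (-6, 6, 12)

T1 shear: y ← y − 1·x: (-3, -2, 2) → (-3, 1, 2); (-4, 0, -4) → (-4, 4, -4)
T2 shear: z ← z − 2·x: (-3, 1, 2) → (-3, 1, 8); (-4, 4, -4) → (-4, 4, 4)
T3 scale by (1, 1, -3): (-3, 1, 8) → (-3, 1, -24); (-4, 4, 4) → (-4, 4, -12)
T4 reflect across y = 0: (-3, 1, -24) → (-3, -1, -24); (-4, 4, -12) → (-4, -4, -12)
T5 scale by (1, 3/2, 1/2): (-3, -1, -24) → (-3, -3/2, -12); (-4, -4, -12) → (-4, -6, -6)
T6 scale by (3/2, -1, -2): (-3, -3/2, -12) → (-9/2, 3/2, 24); (-4, -6, -6) → (-6, 6, 12)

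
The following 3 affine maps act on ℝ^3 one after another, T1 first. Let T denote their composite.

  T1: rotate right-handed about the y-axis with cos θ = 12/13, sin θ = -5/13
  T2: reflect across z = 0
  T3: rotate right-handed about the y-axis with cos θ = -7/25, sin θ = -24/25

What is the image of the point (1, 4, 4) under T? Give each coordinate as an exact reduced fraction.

T(p) = (1328/325, 4, 179/325)

T1 rotate right-handed about the y-axis with cos θ = 12/13, sin θ = -5/13: (1, 4, 4) → (-8/13, 4, 53/13)
T2 reflect across z = 0: (-8/13, 4, 53/13) → (-8/13, 4, -53/13)
T3 rotate right-handed about the y-axis with cos θ = -7/25, sin θ = -24/25: (-8/13, 4, -53/13) → (1328/325, 4, 179/325)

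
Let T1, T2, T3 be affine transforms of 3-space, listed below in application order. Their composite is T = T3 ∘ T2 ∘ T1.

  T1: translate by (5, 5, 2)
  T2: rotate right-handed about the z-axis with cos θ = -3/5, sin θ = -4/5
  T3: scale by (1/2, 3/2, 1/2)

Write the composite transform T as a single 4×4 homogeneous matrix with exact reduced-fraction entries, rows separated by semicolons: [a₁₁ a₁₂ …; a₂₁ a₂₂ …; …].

T = [-3/10 2/5 0 1/2; -6/5 -9/10 0 -21/2; 0 0 1/2 1; 0 0 0 1]

T1 = [1 0 0 5; 0 1 0 5; 0 0 1 2; 0 0 0 1]
T2·T1 = [-3/5 4/5 0 1; -4/5 -3/5 0 -7; 0 0 1 2; 0 0 0 1]
T3·…·T1 = [-3/10 2/5 0 1/2; -6/5 -9/10 0 -21/2; 0 0 1/2 1; 0 0 0 1]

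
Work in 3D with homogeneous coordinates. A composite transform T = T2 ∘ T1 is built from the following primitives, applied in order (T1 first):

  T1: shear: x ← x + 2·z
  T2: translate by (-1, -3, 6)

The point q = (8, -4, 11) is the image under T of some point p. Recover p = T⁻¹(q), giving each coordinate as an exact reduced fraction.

p = (-1, -1, 5)

T1 = [1 0 2 0; 0 1 0 0; 0 0 1 0; 0 0 0 1]
T2·T1 = [1 0 2 -1; 0 1 0 -3; 0 0 1 6; 0 0 0 1]
det M = 1; M⁻¹ = [1 0 -2 13; 0 1 0 3; 0 0 1 -6; 0 0 0 1]
M⁻¹ · (8, -4, 11)ᵀ = (-1, -1, 5)ᵀ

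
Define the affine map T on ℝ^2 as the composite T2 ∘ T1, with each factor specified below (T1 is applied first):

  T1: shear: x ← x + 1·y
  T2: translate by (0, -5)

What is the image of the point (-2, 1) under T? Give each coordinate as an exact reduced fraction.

T(p) = (-1, -4)

T1 shear: x ← x + 1·y: (-2, 1) → (-1, 1)
T2 translate by (0, -5): (-1, 1) → (-1, -4)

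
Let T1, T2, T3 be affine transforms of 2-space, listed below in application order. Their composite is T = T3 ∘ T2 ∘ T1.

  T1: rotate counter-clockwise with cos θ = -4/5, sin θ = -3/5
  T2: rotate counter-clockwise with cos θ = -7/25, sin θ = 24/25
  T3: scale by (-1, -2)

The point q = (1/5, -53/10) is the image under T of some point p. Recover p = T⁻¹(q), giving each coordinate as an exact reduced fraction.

T1 = [-4/5 3/5 0; -3/5 -4/5 0; 0 0 1]
T2·T1 = [4/5 3/5 0; -3/5 4/5 0; 0 0 1]
T3·…·T1 = [-4/5 -3/5 0; 6/5 -8/5 0; 0 0 1]
det M = 2; M⁻¹ = [-4/5 3/10 0; -3/5 -2/5 0; 0 0 1]
M⁻¹ · (1/5, -53/10)ᵀ = (-7/4, 2)ᵀ

p = (-7/4, 2)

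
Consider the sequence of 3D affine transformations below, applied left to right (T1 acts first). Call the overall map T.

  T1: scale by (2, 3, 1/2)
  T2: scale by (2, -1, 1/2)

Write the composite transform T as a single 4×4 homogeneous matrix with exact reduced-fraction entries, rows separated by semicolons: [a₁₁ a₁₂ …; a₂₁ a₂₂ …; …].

T = [4 0 0 0; 0 -3 0 0; 0 0 1/4 0; 0 0 0 1]

T1 = [2 0 0 0; 0 3 0 0; 0 0 1/2 0; 0 0 0 1]
T2·T1 = [4 0 0 0; 0 -3 0 0; 0 0 1/4 0; 0 0 0 1]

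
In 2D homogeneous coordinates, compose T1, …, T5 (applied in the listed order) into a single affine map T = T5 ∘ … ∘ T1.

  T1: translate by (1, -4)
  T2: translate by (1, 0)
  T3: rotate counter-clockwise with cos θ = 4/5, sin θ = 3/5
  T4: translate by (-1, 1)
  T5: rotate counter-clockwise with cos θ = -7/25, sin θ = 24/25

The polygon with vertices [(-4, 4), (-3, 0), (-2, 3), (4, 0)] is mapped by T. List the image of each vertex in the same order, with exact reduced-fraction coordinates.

image vertices: (23/25, -61/25), (63/25, 34/25), (-2/25, -11/25), (-77/25, 139/25)

T1 translate by (1, -4): (-4, 4) → (-3, 0); (-3, 0) → (-2, -4); (-2, 3) → (-1, -1); (4, 0) → (5, -4)
T2 translate by (1, 0): (-3, 0) → (-2, 0); (-2, -4) → (-1, -4); (-1, -1) → (0, -1); (5, -4) → (6, -4)
T3 rotate counter-clockwise with cos θ = 4/5, sin θ = 3/5: (-2, 0) → (-8/5, -6/5); (-1, -4) → (8/5, -19/5); (0, -1) → (3/5, -4/5); (6, -4) → (36/5, 2/5)
T4 translate by (-1, 1): (-8/5, -6/5) → (-13/5, -1/5); (8/5, -19/5) → (3/5, -14/5); (3/5, -4/5) → (-2/5, 1/5); (36/5, 2/5) → (31/5, 7/5)
T5 rotate counter-clockwise with cos θ = -7/25, sin θ = 24/25: (-13/5, -1/5) → (23/25, -61/25); (3/5, -14/5) → (63/25, 34/25); (-2/5, 1/5) → (-2/25, -11/25); (31/5, 7/5) → (-77/25, 139/25)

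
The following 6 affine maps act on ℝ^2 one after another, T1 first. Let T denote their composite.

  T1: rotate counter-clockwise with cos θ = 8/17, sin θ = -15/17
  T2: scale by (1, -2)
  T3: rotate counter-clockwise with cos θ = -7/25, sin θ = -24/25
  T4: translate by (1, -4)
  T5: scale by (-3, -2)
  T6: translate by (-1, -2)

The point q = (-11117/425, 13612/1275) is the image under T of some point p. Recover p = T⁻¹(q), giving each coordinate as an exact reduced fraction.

T1 = [8/17 15/17 0; -15/17 8/17 0; 0 0 1]
T2·T1 = [8/17 15/17 0; 30/17 -16/17 0; 0 0 1]
T3·…·T1 = [664/425 -489/425 0; -402/425 -248/425 0; 0 0 1]
T4·…·T1 = [664/425 -489/425 1; -402/425 -248/425 -4; 0 0 1]
T5·…·T1 = [-1992/425 1467/425 -3; 804/425 496/425 8; 0 0 1]
T6·…·T1 = [-1992/425 1467/425 -4; 804/425 496/425 6; 0 0 1]
det M = -12; M⁻¹ = [-124/1275 489/1700 -5393/2550; 67/425 166/425 -728/425; 0 0 1]
M⁻¹ · (-11117/425, 13612/1275)ᵀ = (7/2, -5/3)ᵀ

p = (7/2, -5/3)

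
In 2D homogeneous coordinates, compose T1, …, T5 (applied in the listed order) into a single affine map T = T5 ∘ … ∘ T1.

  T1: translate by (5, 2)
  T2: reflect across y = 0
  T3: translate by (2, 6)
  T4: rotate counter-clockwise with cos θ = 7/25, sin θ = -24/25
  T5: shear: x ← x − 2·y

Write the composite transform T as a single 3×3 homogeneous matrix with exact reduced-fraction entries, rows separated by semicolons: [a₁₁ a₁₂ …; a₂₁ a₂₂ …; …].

T1 = [1 0 5; 0 1 2; 0 0 1]
T2·T1 = [1 0 5; 0 -1 -2; 0 0 1]
T3·…·T1 = [1 0 7; 0 -1 4; 0 0 1]
T4·…·T1 = [7/25 -24/25 29/5; -24/25 -7/25 -28/5; 0 0 1]
T5·…·T1 = [11/5 -2/5 17; -24/25 -7/25 -28/5; 0 0 1]

T = [11/5 -2/5 17; -24/25 -7/25 -28/5; 0 0 1]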